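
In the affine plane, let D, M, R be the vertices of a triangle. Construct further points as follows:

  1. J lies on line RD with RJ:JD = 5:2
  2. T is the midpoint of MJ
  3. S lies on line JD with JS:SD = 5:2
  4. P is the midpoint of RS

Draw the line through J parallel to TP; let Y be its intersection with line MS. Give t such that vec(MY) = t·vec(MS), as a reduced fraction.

Set D = (0, 0), M = (1, 0), R = (0, 1); any affine frame gives the same invariant.
1. J lies on line RD with RJ:JD = 5:2 ⇒ J = (0, 2/7)
2. T is the midpoint of MJ ⇒ T = (1/2, 1/7)
3. S lies on line JD with JS:SD = 5:2 ⇒ S = (0, 4/49)
4. P is the midpoint of RS ⇒ P = (0, 53/98)
through J parallel to TP: direction (-1/2, 39/98); meets MS at Y = (2/7, 20/343)
Y = M + t·(S−M) with t = 5/7

t = 5/7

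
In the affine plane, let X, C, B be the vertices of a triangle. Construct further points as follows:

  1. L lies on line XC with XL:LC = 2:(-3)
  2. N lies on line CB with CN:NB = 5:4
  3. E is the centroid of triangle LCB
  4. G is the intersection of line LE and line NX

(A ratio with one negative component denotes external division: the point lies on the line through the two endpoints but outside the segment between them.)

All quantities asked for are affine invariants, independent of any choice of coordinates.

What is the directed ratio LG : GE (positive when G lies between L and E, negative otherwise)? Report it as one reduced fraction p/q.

Work in coordinates with X = (0, 0), C = (1, 0), B = (0, 1).
1. L lies on line XC with XL:LC = 2:(-3) ⇒ L = (-2, 0)
2. N lies on line CB with CN:NB = 5:4 ⇒ N = (4/9, 5/9)
3. E is the centroid of triangle LCB ⇒ E = (-1/3, 1/3)
4. G is the intersection of line LE and line NX ⇒ G = (8/21, 10/21)
G = L + t·(E−L) with t = 10/7, so LG:GE = t:(1−t) = 10/7:-3/7

LG:GE = -10/3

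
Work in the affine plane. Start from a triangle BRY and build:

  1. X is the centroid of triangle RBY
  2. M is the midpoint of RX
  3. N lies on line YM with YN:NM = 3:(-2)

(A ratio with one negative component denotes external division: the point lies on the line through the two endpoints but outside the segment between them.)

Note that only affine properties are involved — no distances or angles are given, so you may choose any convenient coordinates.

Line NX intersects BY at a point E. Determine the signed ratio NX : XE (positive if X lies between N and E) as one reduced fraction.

NX:XE = 5

Assign B = (0, 0), R = (1, 0), Y = (0, 1) — the answer is frame-independent, so this choice is without loss of generality.
1. X is the centroid of triangle RBY ⇒ X = (1/3, 1/3)
2. M is the midpoint of RX ⇒ M = (2/3, 1/6)
3. N lies on line YM with YN:NM = 3:(-2) ⇒ N = (2, -3/2)
line NX meets BY at E = (0, 7/10)
X = N + t·(E−N) with t = 5/6, so NX:XE = 5/6:1/6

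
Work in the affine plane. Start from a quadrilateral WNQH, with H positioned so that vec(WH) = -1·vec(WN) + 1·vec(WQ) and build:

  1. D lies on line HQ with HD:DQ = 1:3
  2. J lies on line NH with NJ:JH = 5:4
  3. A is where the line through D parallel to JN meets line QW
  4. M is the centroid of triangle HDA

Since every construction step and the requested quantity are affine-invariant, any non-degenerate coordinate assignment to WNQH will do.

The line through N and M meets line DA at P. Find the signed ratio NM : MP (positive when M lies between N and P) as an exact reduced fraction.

NM:MP = 2

Choose coordinates W = (0, 0), N = (1, 0), Q = (0, 1), H = (-1, 1).
1. D lies on line HQ with HD:DQ = 1:3 ⇒ D = (-3/4, 1)
2. J lies on line NH with NJ:JH = 5:4 ⇒ J = (-1/9, 5/9)
3. A is where the line through D parallel to JN meets line QW ⇒ A = (0, 5/8)
4. M is the centroid of triangle HDA ⇒ M = (-7/12, 7/8)
line NM meets DA at P = (-11/8, 21/16)
M = N + t·(P−N) with t = 2/3, so NM:MP = 2/3:1/3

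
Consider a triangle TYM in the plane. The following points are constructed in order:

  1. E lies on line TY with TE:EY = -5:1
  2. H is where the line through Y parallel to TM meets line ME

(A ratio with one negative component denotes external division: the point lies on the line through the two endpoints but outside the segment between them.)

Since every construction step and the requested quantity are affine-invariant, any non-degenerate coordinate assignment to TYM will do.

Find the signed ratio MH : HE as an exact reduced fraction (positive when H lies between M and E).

MH:HE = 4

Set T = (0, 0), Y = (1, 0), M = (0, 1); any affine frame gives the same invariant.
1. E lies on line TY with TE:EY = -5:1 ⇒ E = (5/4, 0)
2. H is where the line through Y parallel to TM meets line ME ⇒ H = (1, 1/5)
H = M + t·(E−M) with t = 4/5, so MH:HE = t:(1−t) = 4/5:1/5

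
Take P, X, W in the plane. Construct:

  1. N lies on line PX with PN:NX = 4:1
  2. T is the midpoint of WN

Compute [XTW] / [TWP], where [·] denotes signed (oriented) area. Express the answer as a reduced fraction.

Choose coordinates P = (0, 0), X = (1, 0), W = (0, 1).
1. N lies on line PX with PN:NX = 4:1 ⇒ N = (4/5, 0)
2. T is the midpoint of WN ⇒ T = (2/5, 1/2)
2·[XTW] = -1/10, 2·[TWP] = 2/5
[XTW]:[TWP] = -1/10:2/5 = -1/4

[XTW]:[TWP] = -1/4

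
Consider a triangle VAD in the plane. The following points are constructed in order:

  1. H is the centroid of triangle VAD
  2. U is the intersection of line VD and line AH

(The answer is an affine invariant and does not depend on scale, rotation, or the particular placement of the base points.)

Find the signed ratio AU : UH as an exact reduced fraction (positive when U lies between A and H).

Assign V = (0, 0), A = (1, 0), D = (0, 1) — the answer is frame-independent, so this choice is without loss of generality.
1. H is the centroid of triangle VAD ⇒ H = (1/3, 1/3)
2. U is the intersection of line VD and line AH ⇒ U = (0, 1/2)
U = A + t·(H−A) with t = 3/2, so AU:UH = t:(1−t) = 3/2:-1/2

AU:UH = -3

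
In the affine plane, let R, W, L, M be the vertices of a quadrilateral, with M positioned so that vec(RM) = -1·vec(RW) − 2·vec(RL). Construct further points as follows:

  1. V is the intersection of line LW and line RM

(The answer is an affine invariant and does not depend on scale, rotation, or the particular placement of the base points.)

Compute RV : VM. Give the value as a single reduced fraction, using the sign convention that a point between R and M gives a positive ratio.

Work in coordinates with R = (0, 0), W = (1, 0), L = (0, 1), M = (-1, -2).
1. V is the intersection of line LW and line RM ⇒ V = (1/3, 2/3)
V = R + t·(M−R) with t = -1/3, so RV:VM = t:(1−t) = -1/3:4/3

RV:VM = -1/4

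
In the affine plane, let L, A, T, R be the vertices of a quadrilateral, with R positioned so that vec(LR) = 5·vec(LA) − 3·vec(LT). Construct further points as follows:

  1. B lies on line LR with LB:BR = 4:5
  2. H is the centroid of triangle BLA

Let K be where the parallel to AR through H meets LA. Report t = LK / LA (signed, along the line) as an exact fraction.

Work in coordinates with L = (0, 0), A = (1, 0), T = (0, 1), R = (5, -3).
1. B lies on line LR with LB:BR = 4:5 ⇒ B = (20/9, -4/3)
2. H is the centroid of triangle BLA ⇒ H = (29/27, -4/9)
through H parallel to AR: direction (4, -3); meets LA at K = (13/27, 0)
K = L + t·(A−L) with t = 13/27

t = 13/27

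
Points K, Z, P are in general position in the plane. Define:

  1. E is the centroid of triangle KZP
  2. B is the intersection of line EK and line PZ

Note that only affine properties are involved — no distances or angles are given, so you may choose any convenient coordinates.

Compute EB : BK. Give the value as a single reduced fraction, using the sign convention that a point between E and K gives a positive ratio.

Work in coordinates with K = (0, 0), Z = (1, 0), P = (0, 1).
1. E is the centroid of triangle KZP ⇒ E = (1/3, 1/3)
2. B is the intersection of line EK and line PZ ⇒ B = (1/2, 1/2)
B = E + t·(K−E) with t = -1/2, so EB:BK = t:(1−t) = -1/2:3/2

EB:BK = -1/3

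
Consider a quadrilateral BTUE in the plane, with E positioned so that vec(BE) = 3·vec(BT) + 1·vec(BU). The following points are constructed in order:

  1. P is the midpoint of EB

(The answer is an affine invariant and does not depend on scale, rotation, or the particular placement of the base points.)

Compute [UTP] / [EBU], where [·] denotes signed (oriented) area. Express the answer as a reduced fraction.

Choose coordinates B = (0, 0), T = (1, 0), U = (0, 1), E = (3, 1).
1. P is the midpoint of EB ⇒ P = (3/2, 1/2)
2·[UTP] = 1, 2·[EBU] = -3
[UTP]:[EBU] = 1:-3 = -1/3

[UTP]:[EBU] = -1/3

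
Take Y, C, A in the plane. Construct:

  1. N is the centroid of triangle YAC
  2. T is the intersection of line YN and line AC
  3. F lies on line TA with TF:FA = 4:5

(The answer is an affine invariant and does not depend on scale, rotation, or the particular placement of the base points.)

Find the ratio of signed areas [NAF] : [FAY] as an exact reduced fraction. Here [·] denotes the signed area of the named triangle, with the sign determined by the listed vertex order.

Assign Y = (0, 0), C = (1, 0), A = (0, 1) — the answer is frame-independent, so this choice is without loss of generality.
1. N is the centroid of triangle YAC ⇒ N = (1/3, 1/3)
2. T is the intersection of line YN and line AC ⇒ T = (1/2, 1/2)
3. F lies on line TA with TF:FA = 4:5 ⇒ F = (5/18, 13/18)
2·[NAF] = -5/54, 2·[FAY] = 5/18
[NAF]:[FAY] = -5/54:5/18 = -1/3

[NAF]:[FAY] = -1/3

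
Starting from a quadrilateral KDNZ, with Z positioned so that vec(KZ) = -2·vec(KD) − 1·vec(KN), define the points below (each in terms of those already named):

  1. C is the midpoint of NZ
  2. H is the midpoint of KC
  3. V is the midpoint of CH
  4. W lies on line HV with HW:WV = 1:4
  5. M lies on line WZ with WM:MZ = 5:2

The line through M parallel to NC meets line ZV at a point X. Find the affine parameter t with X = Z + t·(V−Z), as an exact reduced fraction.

Choose coordinates K = (0, 0), D = (1, 0), N = (0, 1), Z = (-2, -1).
1. C is the midpoint of NZ ⇒ C = (-1, 0)
2. H is the midpoint of KC ⇒ H = (-1/2, 0)
3. V is the midpoint of CH ⇒ V = (-3/4, 0)
4. W lies on line HV with HW:WV = 1:4 ⇒ W = (-11/20, 0)
5. M lies on line WZ with WM:MZ = 5:2 ⇒ M = (-111/70, -5/7)
through M parallel to NC: direction (-1, -1); meets ZV at X = (-19/14, -17/35)
X = Z + t·(V−Z) with t = 18/35

t = 18/35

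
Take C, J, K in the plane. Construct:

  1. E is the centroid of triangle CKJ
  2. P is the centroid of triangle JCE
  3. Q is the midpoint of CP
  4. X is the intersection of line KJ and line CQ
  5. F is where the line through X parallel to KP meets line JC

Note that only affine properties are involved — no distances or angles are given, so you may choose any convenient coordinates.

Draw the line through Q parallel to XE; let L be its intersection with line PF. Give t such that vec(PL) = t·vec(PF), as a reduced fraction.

t = -25/4

Work in coordinates with C = (0, 0), J = (1, 0), K = (0, 1).
1. E is the centroid of triangle CKJ ⇒ E = (1/3, 1/3)
2. P is the centroid of triangle JCE ⇒ P = (4/9, 1/9)
3. Q is the midpoint of CP ⇒ Q = (2/9, 1/18)
4. X is the intersection of line KJ and line CQ ⇒ X = (4/5, 1/5)
5. F is where the line through X parallel to KP meets line JC ⇒ F = (9/10, 0)
through Q parallel to XE: direction (-7/15, 2/15); meets PF at L = (-173/72, 29/36)
L = P + t·(F−P) with t = -25/4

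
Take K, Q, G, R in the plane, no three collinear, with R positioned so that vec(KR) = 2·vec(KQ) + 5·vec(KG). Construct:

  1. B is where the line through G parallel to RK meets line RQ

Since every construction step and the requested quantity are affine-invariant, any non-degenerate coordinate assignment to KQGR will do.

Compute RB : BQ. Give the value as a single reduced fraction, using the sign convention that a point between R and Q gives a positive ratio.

RB:BQ = -2/7

Assign K = (0, 0), Q = (1, 0), G = (0, 1), R = (2, 5) — the answer is frame-independent, so this choice is without loss of generality.
1. B is where the line through G parallel to RK meets line RQ ⇒ B = (12/5, 7)
B = R + t·(Q−R) with t = -2/5, so RB:BQ = t:(1−t) = -2/5:7/5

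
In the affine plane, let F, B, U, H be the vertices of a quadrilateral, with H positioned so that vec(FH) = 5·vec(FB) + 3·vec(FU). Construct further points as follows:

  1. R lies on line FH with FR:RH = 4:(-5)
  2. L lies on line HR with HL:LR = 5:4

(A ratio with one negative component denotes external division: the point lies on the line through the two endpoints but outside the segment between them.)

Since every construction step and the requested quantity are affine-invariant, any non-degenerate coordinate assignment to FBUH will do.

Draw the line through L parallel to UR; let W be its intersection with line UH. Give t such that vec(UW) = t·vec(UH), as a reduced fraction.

Set F = (0, 0), B = (1, 0), U = (0, 1), H = (5, 3); any affine frame gives the same invariant.
1. R lies on line FH with FR:RH = 4:(-5) ⇒ R = (-20, -12)
2. L lies on line HR with HL:LR = 5:4 ⇒ L = (-80/9, -16/3)
through L parallel to UR: direction (-20, -13); meets UH at W = (20/9, 17/9)
W = U + t·(H−U) with t = 4/9

t = 4/9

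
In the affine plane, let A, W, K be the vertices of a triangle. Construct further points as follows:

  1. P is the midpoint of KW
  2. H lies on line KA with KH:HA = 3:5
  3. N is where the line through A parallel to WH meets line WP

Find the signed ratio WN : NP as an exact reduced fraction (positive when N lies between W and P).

Assign A = (0, 0), W = (1, 0), K = (0, 1) — the answer is frame-independent, so this choice is without loss of generality.
1. P is the midpoint of KW ⇒ P = (1/2, 1/2)
2. H lies on line KA with KH:HA = 3:5 ⇒ H = (0, 5/8)
3. N is where the line through A parallel to WH meets line WP ⇒ N = (8/3, -5/3)
N = W + t·(P−W) with t = -10/3, so WN:NP = t:(1−t) = -10/3:13/3

WN:NP = -10/13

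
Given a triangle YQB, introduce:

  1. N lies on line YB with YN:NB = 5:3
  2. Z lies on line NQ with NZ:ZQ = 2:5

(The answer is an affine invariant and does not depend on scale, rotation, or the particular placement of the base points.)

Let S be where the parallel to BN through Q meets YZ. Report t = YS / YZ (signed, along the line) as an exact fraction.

t = 7/2

Work in coordinates with Y = (0, 0), Q = (1, 0), B = (0, 1).
1. N lies on line YB with YN:NB = 5:3 ⇒ N = (0, 5/8)
2. Z lies on line NQ with NZ:ZQ = 2:5 ⇒ Z = (2/7, 25/56)
through Q parallel to BN: direction (0, -3/8); meets YZ at S = (1, 25/16)
S = Y + t·(Z−Y) with t = 7/2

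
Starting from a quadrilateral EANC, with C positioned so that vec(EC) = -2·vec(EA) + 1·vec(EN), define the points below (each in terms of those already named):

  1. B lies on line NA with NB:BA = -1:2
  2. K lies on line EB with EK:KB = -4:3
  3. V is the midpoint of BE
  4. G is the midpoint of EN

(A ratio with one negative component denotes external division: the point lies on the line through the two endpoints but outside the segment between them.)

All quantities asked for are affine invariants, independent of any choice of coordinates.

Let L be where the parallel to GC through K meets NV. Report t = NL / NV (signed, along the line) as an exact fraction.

t = -48

Set E = (0, 0), A = (1, 0), N = (0, 1), C = (-2, 1); any affine frame gives the same invariant.
1. B lies on line NA with NB:BA = -1:2 ⇒ B = (-1, 2)
2. K lies on line EB with EK:KB = -4:3 ⇒ K = (-4, 8)
3. V is the midpoint of BE ⇒ V = (-1/2, 1)
4. G is the midpoint of EN ⇒ G = (0, 1/2)
through K parallel to GC: direction (-2, 1/2); meets NV at L = (24, 1)
L = N + t·(V−N) with t = -48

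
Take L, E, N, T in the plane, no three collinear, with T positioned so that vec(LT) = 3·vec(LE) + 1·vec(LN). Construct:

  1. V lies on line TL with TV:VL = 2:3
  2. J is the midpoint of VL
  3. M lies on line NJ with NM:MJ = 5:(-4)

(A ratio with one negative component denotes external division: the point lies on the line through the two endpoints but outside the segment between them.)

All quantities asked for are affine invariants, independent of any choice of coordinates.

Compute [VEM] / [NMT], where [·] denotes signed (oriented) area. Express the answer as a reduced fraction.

[VEM]:[NMT] = 41/105

Set L = (0, 0), E = (1, 0), N = (0, 1), T = (3, 1); any affine frame gives the same invariant.
1. V lies on line TL with TV:VL = 2:3 ⇒ V = (9/5, 3/5)
2. J is the midpoint of VL ⇒ J = (9/10, 3/10)
3. M lies on line NJ with NM:MJ = 5:(-4) ⇒ M = (9/2, -5/2)
2·[VEM] = 41/10, 2·[NMT] = 21/2
[VEM]:[NMT] = 41/10:21/2 = 41/105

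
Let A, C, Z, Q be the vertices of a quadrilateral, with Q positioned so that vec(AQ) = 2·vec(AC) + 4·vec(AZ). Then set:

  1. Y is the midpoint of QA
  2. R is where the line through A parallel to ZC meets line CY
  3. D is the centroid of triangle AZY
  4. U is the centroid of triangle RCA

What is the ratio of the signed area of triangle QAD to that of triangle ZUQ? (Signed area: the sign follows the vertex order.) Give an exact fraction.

Work in coordinates with A = (0, 0), C = (1, 0), Z = (0, 1), Q = (2, 4).
1. Y is the midpoint of QA ⇒ Y = (1, 2)
2. R is where the line through A parallel to ZC meets line CY ⇒ R = (1, -1)
3. D is the centroid of triangle AZY ⇒ D = (1/3, 1)
4. U is the centroid of triangle RCA ⇒ U = (2/3, -1/3)
2·[QAD] = -2/3, 2·[ZUQ] = 14/3
[QAD]:[ZUQ] = -2/3:14/3 = -1/7

[QAD]:[ZUQ] = -1/7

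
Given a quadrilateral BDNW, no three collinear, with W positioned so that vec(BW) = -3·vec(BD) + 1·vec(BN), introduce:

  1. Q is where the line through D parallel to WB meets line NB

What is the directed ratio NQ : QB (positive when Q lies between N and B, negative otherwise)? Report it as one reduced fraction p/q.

Set B = (0, 0), D = (1, 0), N = (0, 1), W = (-3, 1); any affine frame gives the same invariant.
1. Q is where the line through D parallel to WB meets line NB ⇒ Q = (0, 1/3)
Q = N + t·(B−N) with t = 2/3, so NQ:QB = t:(1−t) = 2/3:1/3

NQ:QB = 2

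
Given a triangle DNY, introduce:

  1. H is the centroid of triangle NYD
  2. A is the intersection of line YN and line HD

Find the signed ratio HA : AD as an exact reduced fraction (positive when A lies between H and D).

HA:AD = -1/3

Work in coordinates with D = (0, 0), N = (1, 0), Y = (0, 1).
1. H is the centroid of triangle NYD ⇒ H = (1/3, 1/3)
2. A is the intersection of line YN and line HD ⇒ A = (1/2, 1/2)
A = H + t·(D−H) with t = -1/2, so HA:AD = t:(1−t) = -1/2:3/2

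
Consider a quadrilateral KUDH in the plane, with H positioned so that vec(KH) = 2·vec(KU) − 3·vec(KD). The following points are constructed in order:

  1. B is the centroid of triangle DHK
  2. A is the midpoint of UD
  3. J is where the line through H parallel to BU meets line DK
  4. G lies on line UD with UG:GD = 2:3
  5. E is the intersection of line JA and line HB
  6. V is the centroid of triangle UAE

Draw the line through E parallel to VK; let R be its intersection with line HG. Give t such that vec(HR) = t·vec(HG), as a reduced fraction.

Set K = (0, 0), U = (1, 0), D = (0, 1), H = (2, -3); any affine frame gives the same invariant.
1. B is the centroid of triangle DHK ⇒ B = (2/3, -2/3)
2. A is the midpoint of UD ⇒ A = (1/2, 1/2)
3. J is where the line through H parallel to BU meets line DK ⇒ J = (0, -7)
4. G lies on line UD with UG:GD = 2:3 ⇒ G = (3/5, 2/5)
5. E is the intersection of line JA and line HB ⇒ E = (30/67, -19/67)
6. V is the centroid of triangle UAE ⇒ V = (87/134, 29/402)
through E parallel to VK: direction (-87/134, -29/402); meets HG at R = (69/80, -19/80)
R = H + t·(G−H) with t = 13/16

t = 13/16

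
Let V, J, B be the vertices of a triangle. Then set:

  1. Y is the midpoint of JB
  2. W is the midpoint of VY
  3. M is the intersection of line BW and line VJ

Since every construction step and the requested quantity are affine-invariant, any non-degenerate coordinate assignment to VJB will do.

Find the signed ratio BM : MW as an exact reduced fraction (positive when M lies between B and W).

Choose coordinates V = (0, 0), J = (1, 0), B = (0, 1).
1. Y is the midpoint of JB ⇒ Y = (1/2, 1/2)
2. W is the midpoint of VY ⇒ W = (1/4, 1/4)
3. M is the intersection of line BW and line VJ ⇒ M = (1/3, 0)
M = B + t·(W−B) with t = 4/3, so BM:MW = t:(1−t) = 4/3:-1/3

BM:MW = -4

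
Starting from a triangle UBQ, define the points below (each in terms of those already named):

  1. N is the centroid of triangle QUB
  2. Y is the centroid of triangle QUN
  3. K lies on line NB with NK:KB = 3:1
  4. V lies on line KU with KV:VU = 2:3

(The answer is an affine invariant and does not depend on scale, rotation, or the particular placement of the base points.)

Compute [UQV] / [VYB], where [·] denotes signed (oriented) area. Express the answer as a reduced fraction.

[UQV]:[VYB] = 45/16

Set U = (0, 0), B = (1, 0), Q = (0, 1); any affine frame gives the same invariant.
1. N is the centroid of triangle QUB ⇒ N = (1/3, 1/3)
2. Y is the centroid of triangle QUN ⇒ Y = (1/9, 4/9)
3. K lies on line NB with NK:KB = 3:1 ⇒ K = (5/6, 1/12)
4. V lies on line KU with KV:VU = 2:3 ⇒ V = (1/2, 1/20)
2·[UQV] = -1/2, 2·[VYB] = -8/45
[UQV]:[VYB] = -1/2:-8/45 = 45/16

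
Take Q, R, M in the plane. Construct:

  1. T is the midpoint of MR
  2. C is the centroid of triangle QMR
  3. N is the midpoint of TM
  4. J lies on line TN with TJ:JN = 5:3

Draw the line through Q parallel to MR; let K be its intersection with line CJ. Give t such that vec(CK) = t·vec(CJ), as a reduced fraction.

t = -2

Assign Q = (0, 0), R = (1, 0), M = (0, 1) — the answer is frame-independent, so this choice is without loss of generality.
1. T is the midpoint of MR ⇒ T = (1/2, 1/2)
2. C is the centroid of triangle QMR ⇒ C = (1/3, 1/3)
3. N is the midpoint of TM ⇒ N = (1/4, 3/4)
4. J lies on line TN with TJ:JN = 5:3 ⇒ J = (11/32, 21/32)
through Q parallel to MR: direction (1, -1); meets CJ at K = (5/16, -5/16)
K = C + t·(J−C) with t = -2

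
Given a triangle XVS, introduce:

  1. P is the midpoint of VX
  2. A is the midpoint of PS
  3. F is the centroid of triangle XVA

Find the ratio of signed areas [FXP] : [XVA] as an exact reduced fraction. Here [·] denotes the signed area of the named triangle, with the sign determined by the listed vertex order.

[FXP]:[XVA] = 1/6

Assign X = (0, 0), V = (1, 0), S = (0, 1) — the answer is frame-independent, so this choice is without loss of generality.
1. P is the midpoint of VX ⇒ P = (1/2, 0)
2. A is the midpoint of PS ⇒ A = (1/4, 1/2)
3. F is the centroid of triangle XVA ⇒ F = (5/12, 1/6)
2·[FXP] = 1/12, 2·[XVA] = 1/2
[FXP]:[XVA] = 1/12:1/2 = 1/6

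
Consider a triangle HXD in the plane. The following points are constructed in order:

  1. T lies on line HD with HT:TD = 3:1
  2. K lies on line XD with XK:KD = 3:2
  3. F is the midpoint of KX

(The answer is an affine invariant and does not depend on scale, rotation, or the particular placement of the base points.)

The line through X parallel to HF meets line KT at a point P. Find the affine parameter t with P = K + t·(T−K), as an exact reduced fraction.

t = -8/3

Set H = (0, 0), X = (1, 0), D = (0, 1); any affine frame gives the same invariant.
1. T lies on line HD with HT:TD = 3:1 ⇒ T = (0, 3/4)
2. K lies on line XD with XK:KD = 3:2 ⇒ K = (2/5, 3/5)
3. F is the midpoint of KX ⇒ F = (7/10, 3/10)
through X parallel to HF: direction (7/10, 3/10); meets KT at P = (22/15, 1/5)
P = K + t·(T−K) with t = -8/3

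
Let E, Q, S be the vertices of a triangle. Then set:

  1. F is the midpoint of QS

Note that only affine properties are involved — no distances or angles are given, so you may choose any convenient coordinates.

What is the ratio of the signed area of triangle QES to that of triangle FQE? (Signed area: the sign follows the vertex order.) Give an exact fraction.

[QES]:[FQE] = 2

Work in coordinates with E = (0, 0), Q = (1, 0), S = (0, 1).
1. F is the midpoint of QS ⇒ F = (1/2, 1/2)
2·[QES] = -1, 2·[FQE] = -1/2
[QES]:[FQE] = -1:-1/2 = 2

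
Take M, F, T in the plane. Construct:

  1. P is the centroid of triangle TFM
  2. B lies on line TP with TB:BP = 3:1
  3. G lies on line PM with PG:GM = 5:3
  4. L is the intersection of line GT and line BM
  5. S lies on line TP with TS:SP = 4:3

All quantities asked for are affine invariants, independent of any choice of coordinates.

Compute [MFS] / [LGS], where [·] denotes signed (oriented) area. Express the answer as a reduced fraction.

Work in coordinates with M = (0, 0), F = (1, 0), T = (0, 1).
1. P is the centroid of triangle TFM ⇒ P = (1/3, 1/3)
2. B lies on line TP with TB:BP = 3:1 ⇒ B = (1/4, 1/2)
3. G lies on line PM with PG:GM = 5:3 ⇒ G = (1/8, 1/8)
4. L is the intersection of line GT and line BM ⇒ L = (1/9, 2/9)
5. S lies on line TP with TS:SP = 4:3 ⇒ S = (4/21, 13/21)
2·[MFS] = 13/21, 2·[LGS] = 5/378
[MFS]:[LGS] = 13/21:5/378 = 234/5

[MFS]:[LGS] = 234/5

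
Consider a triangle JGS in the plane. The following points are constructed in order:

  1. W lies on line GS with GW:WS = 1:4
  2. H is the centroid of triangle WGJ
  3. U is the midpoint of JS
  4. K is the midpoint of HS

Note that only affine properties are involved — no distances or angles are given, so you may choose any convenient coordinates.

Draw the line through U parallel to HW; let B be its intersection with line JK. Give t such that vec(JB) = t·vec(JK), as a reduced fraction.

Assign J = (0, 0), G = (1, 0), S = (0, 1) — the answer is frame-independent, so this choice is without loss of generality.
1. W lies on line GS with GW:WS = 1:4 ⇒ W = (4/5, 1/5)
2. H is the centroid of triangle WGJ ⇒ H = (3/5, 1/15)
3. U is the midpoint of JS ⇒ U = (0, 1/2)
4. K is the midpoint of HS ⇒ K = (3/10, 8/15)
through U parallel to HW: direction (1/5, 2/15); meets JK at B = (9/20, 4/5)
B = J + t·(K−J) with t = 3/2

t = 3/2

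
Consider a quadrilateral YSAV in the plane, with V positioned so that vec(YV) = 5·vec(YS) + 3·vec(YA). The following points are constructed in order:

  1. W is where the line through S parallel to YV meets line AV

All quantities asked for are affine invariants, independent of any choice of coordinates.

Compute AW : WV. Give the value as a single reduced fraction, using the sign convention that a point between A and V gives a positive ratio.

Choose coordinates Y = (0, 0), S = (1, 0), A = (0, 1), V = (5, 3).
1. W is where the line through S parallel to YV meets line AV ⇒ W = (8, 21/5)
W = A + t·(V−A) with t = 8/5, so AW:WV = t:(1−t) = 8/5:-3/5

AW:WV = -8/3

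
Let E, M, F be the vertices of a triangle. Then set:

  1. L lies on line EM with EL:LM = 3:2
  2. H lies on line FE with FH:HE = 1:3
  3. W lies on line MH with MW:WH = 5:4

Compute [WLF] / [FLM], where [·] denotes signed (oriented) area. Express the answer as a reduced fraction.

Set E = (0, 0), M = (1, 0), F = (0, 1); any affine frame gives the same invariant.
1. L lies on line EM with EL:LM = 3:2 ⇒ L = (3/5, 0)
2. H lies on line FE with FH:HE = 1:3 ⇒ H = (0, 3/4)
3. W lies on line MH with MW:WH = 5:4 ⇒ W = (4/9, 5/12)
2·[WLF] = -17/180, 2·[FLM] = 2/5
[WLF]:[FLM] = -17/180:2/5 = -17/72

[WLF]:[FLM] = -17/72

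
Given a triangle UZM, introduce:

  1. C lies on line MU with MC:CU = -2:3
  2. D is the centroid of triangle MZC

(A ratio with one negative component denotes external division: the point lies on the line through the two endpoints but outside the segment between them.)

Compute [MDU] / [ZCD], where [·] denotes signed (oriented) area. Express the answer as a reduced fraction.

Choose coordinates U = (0, 0), Z = (1, 0), M = (0, 1).
1. C lies on line MU with MC:CU = -2:3 ⇒ C = (0, 3)
2. D is the centroid of triangle MZC ⇒ D = (1/3, 4/3)
2·[MDU] = -1/3, 2·[ZCD] = 2/3
[MDU]:[ZCD] = -1/3:2/3 = -1/2

[MDU]:[ZCD] = -1/2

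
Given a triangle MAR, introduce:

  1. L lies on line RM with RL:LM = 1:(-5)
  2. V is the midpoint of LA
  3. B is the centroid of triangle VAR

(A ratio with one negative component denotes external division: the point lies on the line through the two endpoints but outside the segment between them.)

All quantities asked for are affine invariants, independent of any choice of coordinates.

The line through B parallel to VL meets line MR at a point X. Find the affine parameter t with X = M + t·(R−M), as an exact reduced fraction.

Set M = (0, 0), A = (1, 0), R = (0, 1); any affine frame gives the same invariant.
1. L lies on line RM with RL:LM = 1:(-5) ⇒ L = (0, 5/4)
2. V is the midpoint of LA ⇒ V = (1/2, 5/8)
3. B is the centroid of triangle VAR ⇒ B = (1/2, 13/24)
through B parallel to VL: direction (-1/2, 5/8); meets MR at X = (0, 7/6)
X = M + t·(R−M) with t = 7/6

t = 7/6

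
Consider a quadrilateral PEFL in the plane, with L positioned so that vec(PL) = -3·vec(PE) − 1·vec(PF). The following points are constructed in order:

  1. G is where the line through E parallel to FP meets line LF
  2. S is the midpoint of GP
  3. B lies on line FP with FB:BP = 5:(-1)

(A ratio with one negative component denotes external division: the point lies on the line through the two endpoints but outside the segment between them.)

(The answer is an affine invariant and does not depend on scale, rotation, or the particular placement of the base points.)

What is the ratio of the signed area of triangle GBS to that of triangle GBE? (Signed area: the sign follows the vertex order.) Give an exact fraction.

Work in coordinates with P = (0, 0), E = (1, 0), F = (0, 1), L = (-3, -1).
1. G is where the line through E parallel to FP meets line LF ⇒ G = (1, 5/3)
2. S is the midpoint of GP ⇒ S = (1/2, 5/6)
3. B lies on line FP with FB:BP = 5:(-1) ⇒ B = (0, -1/4)
2·[GBS] = -1/8, 2·[GBE] = 5/3
[GBS]:[GBE] = -1/8:5/3 = -3/40

[GBS]:[GBE] = -3/40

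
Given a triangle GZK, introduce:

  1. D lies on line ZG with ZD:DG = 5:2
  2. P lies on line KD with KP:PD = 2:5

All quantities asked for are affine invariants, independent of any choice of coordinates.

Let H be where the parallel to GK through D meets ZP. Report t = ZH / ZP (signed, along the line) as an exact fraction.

t = 7/9

Assign G = (0, 0), Z = (1, 0), K = (0, 1) — the answer is frame-independent, so this choice is without loss of generality.
1. D lies on line ZG with ZD:DG = 5:2 ⇒ D = (2/7, 0)
2. P lies on line KD with KP:PD = 2:5 ⇒ P = (4/49, 5/7)
through D parallel to GK: direction (0, 1); meets ZP at H = (2/7, 5/9)
H = Z + t·(P−Z) with t = 7/9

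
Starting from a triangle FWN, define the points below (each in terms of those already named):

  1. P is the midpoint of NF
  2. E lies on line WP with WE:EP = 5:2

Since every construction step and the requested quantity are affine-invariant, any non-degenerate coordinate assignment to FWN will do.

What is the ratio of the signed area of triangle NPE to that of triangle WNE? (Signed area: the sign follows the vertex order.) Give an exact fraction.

[NPE]:[WNE] = 2/5

Work in coordinates with F = (0, 0), W = (1, 0), N = (0, 1).
1. P is the midpoint of NF ⇒ P = (0, 1/2)
2. E lies on line WP with WE:EP = 5:2 ⇒ E = (2/7, 5/14)
2·[NPE] = 1/7, 2·[WNE] = 5/14
[NPE]:[WNE] = 1/7:5/14 = 2/5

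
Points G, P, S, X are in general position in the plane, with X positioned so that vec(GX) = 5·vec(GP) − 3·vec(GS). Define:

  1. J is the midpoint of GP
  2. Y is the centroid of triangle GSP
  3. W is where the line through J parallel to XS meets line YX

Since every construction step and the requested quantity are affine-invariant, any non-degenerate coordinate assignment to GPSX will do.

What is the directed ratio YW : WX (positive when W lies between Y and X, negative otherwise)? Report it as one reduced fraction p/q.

Work in coordinates with G = (0, 0), P = (1, 0), S = (0, 1), X = (5, -3).
1. J is the midpoint of GP ⇒ J = (1/2, 0)
2. Y is the centroid of triangle GSP ⇒ Y = (1/3, 1/3)
3. W is where the line through J parallel to XS meets line YX ⇒ W = (-2, 2)
W = Y + t·(X−Y) with t = -1/2, so YW:WX = t:(1−t) = -1/2:3/2

YW:WX = -1/3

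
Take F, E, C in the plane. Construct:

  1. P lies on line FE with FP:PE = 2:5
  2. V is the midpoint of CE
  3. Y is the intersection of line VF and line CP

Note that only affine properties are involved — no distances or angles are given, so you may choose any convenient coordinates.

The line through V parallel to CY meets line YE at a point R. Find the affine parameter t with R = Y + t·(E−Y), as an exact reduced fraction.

Assign F = (0, 0), E = (1, 0), C = (0, 1) — the answer is frame-independent, so this choice is without loss of generality.
1. P lies on line FE with FP:PE = 2:5 ⇒ P = (2/7, 0)
2. V is the midpoint of CE ⇒ V = (1/2, 1/2)
3. Y is the intersection of line VF and line CP ⇒ Y = (2/9, 2/9)
through V parallel to CY: direction (2/9, -7/9); meets YE at R = (11/18, 1/9)
R = Y + t·(E−Y) with t = 1/2

t = 1/2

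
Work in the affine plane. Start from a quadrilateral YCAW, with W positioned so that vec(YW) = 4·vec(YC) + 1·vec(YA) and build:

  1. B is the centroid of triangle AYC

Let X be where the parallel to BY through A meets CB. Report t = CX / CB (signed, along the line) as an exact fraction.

Set Y = (0, 0), C = (1, 0), A = (0, 1), W = (4, 1); any affine frame gives the same invariant.
1. B is the centroid of triangle AYC ⇒ B = (1/3, 1/3)
through A parallel to BY: direction (-1/3, -1/3); meets CB at X = (-1/3, 2/3)
X = C + t·(B−C) with t = 2

t = 2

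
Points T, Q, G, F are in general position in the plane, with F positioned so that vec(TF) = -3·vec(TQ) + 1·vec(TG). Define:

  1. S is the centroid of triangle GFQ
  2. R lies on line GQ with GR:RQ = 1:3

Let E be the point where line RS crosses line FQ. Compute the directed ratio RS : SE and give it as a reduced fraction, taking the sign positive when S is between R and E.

Set T = (0, 0), Q = (1, 0), G = (0, 1), F = (-3, 1); any affine frame gives the same invariant.
1. S is the centroid of triangle GFQ ⇒ S = (-2/3, 2/3)
2. R lies on line GQ with GR:RQ = 1:3 ⇒ R = (1/4, 3/4)
line RS meets FQ at E = (-7/5, 3/5)
S = R + t·(E−R) with t = 5/9, so RS:SE = 5/9:4/9

RS:SE = 5/4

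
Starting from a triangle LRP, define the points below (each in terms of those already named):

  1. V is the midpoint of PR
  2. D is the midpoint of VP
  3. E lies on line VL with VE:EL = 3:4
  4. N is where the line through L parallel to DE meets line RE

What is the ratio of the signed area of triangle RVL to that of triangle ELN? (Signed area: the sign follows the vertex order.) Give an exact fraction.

Assign L = (0, 0), R = (1, 0), P = (0, 1) — the answer is frame-independent, so this choice is without loss of generality.
1. V is the midpoint of PR ⇒ V = (1/2, 1/2)
2. D is the midpoint of VP ⇒ D = (1/4, 3/4)
3. E lies on line VL with VE:EL = 3:4 ⇒ E = (2/7, 2/7)
4. N is where the line through L parallel to DE meets line RE ⇒ N = (-2/63, 26/63)
2·[RVL] = 1/2, 2·[ELN] = -8/63
[RVL]:[ELN] = 1/2:-8/63 = -63/16

[RVL]:[ELN] = -63/16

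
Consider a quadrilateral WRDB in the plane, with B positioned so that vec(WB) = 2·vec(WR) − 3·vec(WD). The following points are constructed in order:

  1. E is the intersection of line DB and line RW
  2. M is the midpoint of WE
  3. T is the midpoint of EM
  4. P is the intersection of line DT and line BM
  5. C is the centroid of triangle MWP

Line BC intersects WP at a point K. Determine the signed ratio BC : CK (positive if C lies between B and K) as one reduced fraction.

Choose coordinates W = (0, 0), R = (1, 0), D = (0, 1), B = (2, -3).
1. E is the intersection of line DB and line RW ⇒ E = (1/2, 0)
2. M is the midpoint of WE ⇒ M = (1/4, 0)
3. T is the midpoint of EM ⇒ T = (3/8, 0)
4. P is the intersection of line DT and line BM ⇒ P = (3/5, -3/5)
5. C is the centroid of triangle MWP ⇒ C = (17/60, -1/5)
line BC meets WP at K = (27/65, -27/65)
C = B + t·(K−B) with t = 13/12, so BC:CK = 13/12:-1/12

BC:CK = -13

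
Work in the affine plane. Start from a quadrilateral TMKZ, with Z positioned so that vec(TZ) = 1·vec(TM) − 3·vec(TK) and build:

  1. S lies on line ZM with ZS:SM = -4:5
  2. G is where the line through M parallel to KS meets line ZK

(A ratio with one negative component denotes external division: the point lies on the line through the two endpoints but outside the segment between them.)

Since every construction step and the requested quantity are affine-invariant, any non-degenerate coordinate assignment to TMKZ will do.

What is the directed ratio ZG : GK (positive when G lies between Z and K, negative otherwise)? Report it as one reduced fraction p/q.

ZG:GK = -1/5

Set T = (0, 0), M = (1, 0), K = (0, 1), Z = (1, -3); any affine frame gives the same invariant.
1. S lies on line ZM with ZS:SM = -4:5 ⇒ S = (1, -15)
2. G is where the line through M parallel to KS meets line ZK ⇒ G = (5/4, -4)
G = Z + t·(K−Z) with t = -1/4, so ZG:GK = t:(1−t) = -1/4:5/4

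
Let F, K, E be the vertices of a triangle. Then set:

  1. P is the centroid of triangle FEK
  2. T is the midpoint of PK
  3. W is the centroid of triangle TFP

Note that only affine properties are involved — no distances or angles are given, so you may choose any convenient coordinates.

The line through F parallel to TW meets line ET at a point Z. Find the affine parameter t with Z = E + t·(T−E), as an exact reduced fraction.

t = 6/5

Work in coordinates with F = (0, 0), K = (1, 0), E = (0, 1).
1. P is the centroid of triangle FEK ⇒ P = (1/3, 1/3)
2. T is the midpoint of PK ⇒ T = (2/3, 1/6)
3. W is the centroid of triangle TFP ⇒ W = (1/3, 1/6)
through F parallel to TW: direction (-1/3, 0); meets ET at Z = (4/5, 0)
Z = E + t·(T−E) with t = 6/5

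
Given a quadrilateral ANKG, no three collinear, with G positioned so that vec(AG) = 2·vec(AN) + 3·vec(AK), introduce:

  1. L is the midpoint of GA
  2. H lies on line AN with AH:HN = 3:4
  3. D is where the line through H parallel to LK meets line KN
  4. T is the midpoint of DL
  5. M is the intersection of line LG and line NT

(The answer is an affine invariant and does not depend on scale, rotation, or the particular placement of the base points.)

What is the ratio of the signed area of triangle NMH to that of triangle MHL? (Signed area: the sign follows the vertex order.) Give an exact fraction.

[NMH]:[MHL] = 71/9

Work in coordinates with A = (0, 0), N = (1, 0), K = (0, 1), G = (2, 3).
1. L is the midpoint of GA ⇒ L = (1, 3/2)
2. H lies on line AN with AH:HN = 3:4 ⇒ H = (3/7, 0)
3. D is where the line through H parallel to LK meets line KN ⇒ D = (17/21, 4/21)
4. T is the midpoint of DL ⇒ T = (19/21, 71/84)
5. M is the intersection of line LG and line NT ⇒ M = (71/83, 213/166)
2·[NMH] = 426/581, 2·[MHL] = 54/581
[NMH]:[MHL] = 426/581:54/581 = 71/9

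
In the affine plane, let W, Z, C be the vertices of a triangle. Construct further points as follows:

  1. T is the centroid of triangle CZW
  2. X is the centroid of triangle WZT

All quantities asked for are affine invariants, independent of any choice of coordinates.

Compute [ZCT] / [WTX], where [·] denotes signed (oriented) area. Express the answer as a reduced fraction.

Work in coordinates with W = (0, 0), Z = (1, 0), C = (0, 1).
1. T is the centroid of triangle CZW ⇒ T = (1/3, 1/3)
2. X is the centroid of triangle WZT ⇒ X = (4/9, 1/9)
2·[ZCT] = 1/3, 2·[WTX] = -1/9
[ZCT]:[WTX] = 1/3:-1/9 = -3

[ZCT]:[WTX] = -3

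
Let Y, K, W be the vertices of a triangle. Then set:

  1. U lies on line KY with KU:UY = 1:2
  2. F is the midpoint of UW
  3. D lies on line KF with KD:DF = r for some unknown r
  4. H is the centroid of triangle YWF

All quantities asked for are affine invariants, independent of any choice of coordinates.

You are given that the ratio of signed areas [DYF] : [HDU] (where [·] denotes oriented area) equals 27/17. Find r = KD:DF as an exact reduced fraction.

Set Y = (0, 0), K = (1, 0), W = (0, 1); any affine frame gives the same invariant.
1. U lies on line KY with KU:UY = 1:2 ⇒ U = (2/3, 0)
2. F is the midpoint of UW ⇒ F = (1/3, 1/2)
3. With KD:DF = r, write λ = r/(r+1) so D = K + λ·(F−K); D is affine-linear in λ
4. H is the centroid of triangle YWF ⇒ H = (1/9, 1/2)
Every point depending on D is an affine combination of D and λ-independent points, so each such coordinate is linear in λ; the λ² term in each signed area is a multiple of (F−K)×(F−K) = 0, so 2·[DYF] and 2·[HDU] are each linear in λ. Evaluating at λ=0 and λ=1:
  2·[DYF] = 1/2·λ − 1/2,   2·[HDU] = 1/18·λ − 1/6
So [DYF]:[HDU] = (1/2·λ − 1/2) / (1/18·λ − 1/6). Setting this equal to 27/17:
  1/2·λ − 1/2 = 27/17·(1/18·λ − 1/6)  ⇒  λ = 4/7
Then r = λ/(1−λ) = (4/7)/(3/7) = 4/3. Check: with r = 4/3, D = (13/21, 2/7) and [DYF]:[HDU] = 27/17 as required.

r = 4/3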